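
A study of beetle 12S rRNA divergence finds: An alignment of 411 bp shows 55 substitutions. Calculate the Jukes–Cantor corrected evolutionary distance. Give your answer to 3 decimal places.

p = 55/411 ≈ 0.13382.
d = −(3/4) ln(1 − 4p/3) = −0.75 ln(1 − 0.178427) = −0.75 ln(0.821573)
  = −0.75 × (-0.196534) = 0.147401 substitutions/site.

0.147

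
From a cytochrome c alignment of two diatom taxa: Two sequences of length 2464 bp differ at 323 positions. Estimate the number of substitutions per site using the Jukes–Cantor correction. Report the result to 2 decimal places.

0.14

p = 323/2464 ≈ 0.131088.
d = −(3/4) ln(1 − 4p/3) = −0.75 ln(1 − 0.174784) = −0.75 ln(0.825216)
  = −0.75 × (-0.192110) = 0.144083 substitutions/site.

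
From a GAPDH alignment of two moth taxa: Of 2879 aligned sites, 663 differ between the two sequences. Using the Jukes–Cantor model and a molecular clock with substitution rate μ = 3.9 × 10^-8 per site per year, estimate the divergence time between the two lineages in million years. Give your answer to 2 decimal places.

3.53

p = 663/2879 ≈ 0.230288.
d = −(3/4) ln(1 − 4p/3) = −0.75 ln(1 − 0.307051) = −0.75 ln(0.692949)
  = −0.75 × (-0.366799) = 0.275099 substitutions/site.
Under a molecular clock d = 2μt, so t = d/(2μ) = 0.275099 / (2 × 3.9 × 10^-8) = 3.53 million years.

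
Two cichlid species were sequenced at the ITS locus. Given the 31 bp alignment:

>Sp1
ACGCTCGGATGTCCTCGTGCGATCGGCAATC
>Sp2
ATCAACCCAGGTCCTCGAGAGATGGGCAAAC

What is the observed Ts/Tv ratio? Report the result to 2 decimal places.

0.10

Transitions are A↔G and C↔T; transversions are all other mismatches.
Transitions: 1. Transversions: 10.
R = 1/10 = 0.10.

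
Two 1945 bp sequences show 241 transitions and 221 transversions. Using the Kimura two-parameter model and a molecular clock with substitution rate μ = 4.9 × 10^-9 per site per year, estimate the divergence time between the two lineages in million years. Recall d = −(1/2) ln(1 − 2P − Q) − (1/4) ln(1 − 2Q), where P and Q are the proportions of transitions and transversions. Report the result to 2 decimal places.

29.46

P = 241/1945 ≈ 0.123907 and Q = 221/1945 ≈ 0.113625.
Under the Kimura two-parameter model, d = −½ ln(1 − 2P − Q) − ¼ ln(1 − 2Q).
1 − 2P − Q = 0.638561, giving −½ ln(0.638561) = 0.224269.
1 − 2Q = 0.77275, giving −¼ ln(0.77275) = 0.064450.
d = 0.224269 + 0.064450 = 0.288719.
Under a molecular clock d = 2μt, so t = d/(2μ) = 0.288719 / (2 × 4.9 × 10^-9) = 29.46 million years.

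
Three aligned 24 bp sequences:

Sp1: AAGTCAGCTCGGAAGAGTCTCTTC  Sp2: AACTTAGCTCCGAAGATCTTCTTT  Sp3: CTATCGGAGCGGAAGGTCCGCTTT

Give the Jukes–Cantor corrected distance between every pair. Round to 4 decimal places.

Sp1–Sp2: 7/24 sites differ → p ≈ 0.291667, d = −0.75 ln(1 − 0.388889) = 0.369358 ≈ 0.3694.
Sp1–Sp3: 11/24 sites differ → p ≈ 0.458333, d = −0.75 ln(1 − 0.611111) = 0.708346 ≈ 0.7083.
Sp2–Sp3: 11/24 sites differ → p ≈ 0.458333, d = −0.75 ln(1 − 0.611111) = 0.708346 ≈ 0.7083.

d(Sp1,Sp2) = 0.3694, d(Sp1,Sp3) = 0.7083, d(Sp2,Sp3) = 0.7083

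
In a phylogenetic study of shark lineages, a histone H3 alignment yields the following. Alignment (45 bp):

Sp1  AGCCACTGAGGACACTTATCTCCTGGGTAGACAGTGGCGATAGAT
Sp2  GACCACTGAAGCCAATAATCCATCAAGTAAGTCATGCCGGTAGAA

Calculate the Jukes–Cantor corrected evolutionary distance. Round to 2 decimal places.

The sequences differ at 20 of 45 sites, so p = 20/45 ≈ 0.444444.
d = −(3/4) ln(1 − 4p/3) = −0.75 ln(1 − 0.592592) = −0.75 ln(0.407408)
  = −0.75 × (-0.897940) = 0.673455 substitutions/site.

0.67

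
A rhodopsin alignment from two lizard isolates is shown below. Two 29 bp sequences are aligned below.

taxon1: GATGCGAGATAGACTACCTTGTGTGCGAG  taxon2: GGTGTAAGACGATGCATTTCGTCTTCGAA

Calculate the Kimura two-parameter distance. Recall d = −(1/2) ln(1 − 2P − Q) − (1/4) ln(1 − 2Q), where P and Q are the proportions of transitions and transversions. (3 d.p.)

Of 29 sites, 11 differences are transitions and 4 are transversions, so P = 11/29 ≈ 0.37931 and Q = 4/29 ≈ 0.137931.
Under the Kimura two-parameter model, d = −½ ln(1 − 2P − Q) − ¼ ln(1 − 2Q).
1 − 2P − Q = 0.103449, giving −½ ln(0.103449) = 1.134338.
1 − 2Q = 0.724138, giving −¼ ln(0.724138) = 0.080693.
d = 1.134338 + 0.080693 = 1.215031.

1.215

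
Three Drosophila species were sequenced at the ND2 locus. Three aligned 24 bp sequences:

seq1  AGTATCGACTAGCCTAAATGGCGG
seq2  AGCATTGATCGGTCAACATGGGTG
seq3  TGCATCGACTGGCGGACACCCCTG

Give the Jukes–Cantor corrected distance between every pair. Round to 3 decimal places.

d(seq1,seq2) = 0.608, d(seq1,seq3) = 0.608, d(seq2,seq3) = 0.708

seq1–seq2: 10/24 sites differ → p ≈ 0.416667, d = −0.75 ln(1 − 0.555556) = 0.608198 ≈ 0.608.
seq1–seq3: 10/24 sites differ → p ≈ 0.416667, d = −0.75 ln(1 − 0.555556) = 0.608198 ≈ 0.608.
seq2–seq3: 11/24 sites differ → p ≈ 0.458333, d = −0.75 ln(1 − 0.611111) = 0.708346 ≈ 0.708.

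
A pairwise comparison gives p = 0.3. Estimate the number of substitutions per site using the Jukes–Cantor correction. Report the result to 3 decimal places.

d = −(3/4) ln(1 − 4p/3) = −0.75 ln(1 − 0.4) = −0.75 ln(0.6)
  = −0.75 × (-0.510826) = 0.383120 substitutions/site.

0.383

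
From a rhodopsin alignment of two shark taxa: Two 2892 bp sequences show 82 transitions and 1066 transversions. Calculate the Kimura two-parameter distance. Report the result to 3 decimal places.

P = 82/2892 ≈ 0.028354 and Q = 1066/2892 ≈ 0.368603.
Under the Kimura two-parameter model, d = −½ ln(1 − 2P − Q) − ¼ ln(1 − 2Q).
1 − 2P − Q = 0.574689, giving −½ ln(0.574689) = 0.276963.
1 − 2Q = 0.262794, giving −¼ ln(0.262794) = 0.334096.
d = 0.276963 + 0.334096 = 0.611059.

0.611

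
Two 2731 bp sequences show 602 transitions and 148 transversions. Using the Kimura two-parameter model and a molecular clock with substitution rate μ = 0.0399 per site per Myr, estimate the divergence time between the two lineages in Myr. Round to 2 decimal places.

4.64

P = 602/2731 ≈ 0.220432 and Q = 148/2731 ≈ 0.054193.
Under the Kimura two-parameter model, d = −½ ln(1 − 2P − Q) − ¼ ln(1 − 2Q).
1 − 2P − Q = 0.504943, giving −½ ln(0.504943) = 0.341655.
1 − 2Q = 0.891614, giving −¼ ln(0.891614) = 0.028680.
d = 0.341655 + 0.028680 = 0.370335.
Under a molecular clock d = 2μt, so t = d/(2μ) = 0.370335 / (2 × 0.0399) = 4.64 Myr.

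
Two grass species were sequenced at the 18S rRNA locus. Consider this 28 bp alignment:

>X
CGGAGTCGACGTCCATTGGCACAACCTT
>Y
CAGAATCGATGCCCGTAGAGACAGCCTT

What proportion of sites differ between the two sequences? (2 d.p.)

0.32

The sequences differ at 9 of 28 positions (sites 2, 5, 10, 12, 15, 17, 19, 20, 24).
p = 9/28 = 0.321428… ≈ 0.32 (to 2 d.p.).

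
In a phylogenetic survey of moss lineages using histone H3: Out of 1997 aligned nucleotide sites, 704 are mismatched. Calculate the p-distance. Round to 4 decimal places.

p = 704/1997 = 0.352528… ≈ 0.3525 (to 4 d.p.).

0.3525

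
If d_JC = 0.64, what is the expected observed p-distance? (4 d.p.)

p = (3/4)(1 − e^(−4d/3)) = 0.75 × (1 − e^(-0.853333)) = 0.75 × (1 − 0.425993) = 0.430505.

0.4305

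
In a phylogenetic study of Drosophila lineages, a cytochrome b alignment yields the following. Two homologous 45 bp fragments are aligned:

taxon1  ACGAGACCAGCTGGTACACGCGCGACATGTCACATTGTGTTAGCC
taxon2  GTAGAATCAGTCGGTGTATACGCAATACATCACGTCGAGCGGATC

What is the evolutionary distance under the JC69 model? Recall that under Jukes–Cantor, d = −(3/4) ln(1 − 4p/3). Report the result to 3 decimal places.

The sequences differ at 24 of 45 sites, so p = 24/45 ≈ 0.533333.
d = −(3/4) ln(1 − 4p/3) = −0.75 ln(1 − 0.711111) = −0.75 ln(0.288889)
  = −0.75 × (-1.241713) = 0.931285 substitutions/site.

0.931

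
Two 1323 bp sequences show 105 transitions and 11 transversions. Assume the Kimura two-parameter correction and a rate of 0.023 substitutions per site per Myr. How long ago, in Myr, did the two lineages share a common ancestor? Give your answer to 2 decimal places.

2.08

P = 105/1323 ≈ 0.079365 and Q = 11/1323 ≈ 0.008314.
Under the Kimura two-parameter model, d = −½ ln(1 − 2P − Q) − ¼ ln(1 − 2Q).
1 − 2P − Q = 0.832956, giving −½ ln(0.832956) = 0.091387.
1 − 2Q = 0.983372, giving −¼ ln(0.983372) = 0.004192.
d = 0.091387 + 0.004192 = 0.095579.
Under a molecular clock d = 2μt, so t = d/(2μ) = 0.095579 / (2 × 0.023) = 2.08 Myr.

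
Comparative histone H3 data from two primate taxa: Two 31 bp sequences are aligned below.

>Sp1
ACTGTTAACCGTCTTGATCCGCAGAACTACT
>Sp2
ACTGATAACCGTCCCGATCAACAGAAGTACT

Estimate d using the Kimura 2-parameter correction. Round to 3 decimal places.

Of 31 sites, 3 differences are transitions and 3 are transversions, so P = 3/31 ≈ 0.096774 and Q = 3/31 ≈ 0.096774.
Under the Kimura two-parameter model, d = −½ ln(1 − 2P − Q) − ¼ ln(1 − 2Q).
1 − 2P − Q = 0.709678, giving −½ ln(0.709678) = 0.171472.
1 − 2Q = 0.806452, giving −¼ ln(0.806452) = 0.053778.
d = 0.171472 + 0.053778 = 0.225250.

0.225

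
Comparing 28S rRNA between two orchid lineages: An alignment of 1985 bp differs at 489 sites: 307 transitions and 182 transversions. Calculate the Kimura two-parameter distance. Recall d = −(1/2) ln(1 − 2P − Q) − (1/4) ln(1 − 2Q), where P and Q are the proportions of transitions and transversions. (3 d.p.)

0.307

P = 307/1985 ≈ 0.15466 and Q = 182/1985 ≈ 0.091688.
Under the Kimura two-parameter model, d = −½ ln(1 − 2P − Q) − ¼ ln(1 − 2Q).
1 − 2P − Q = 0.598992, giving −½ ln(0.598992) = 0.256254.
1 − 2Q = 0.816624, giving −¼ ln(0.816624) = 0.050644.
d = 0.256254 + 0.050644 = 0.306898.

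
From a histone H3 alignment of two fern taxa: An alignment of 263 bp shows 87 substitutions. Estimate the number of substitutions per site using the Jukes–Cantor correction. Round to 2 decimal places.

p = 87/263 ≈ 0.330798.
d = −(3/4) ln(1 − 4p/3) = −0.75 ln(1 − 0.441064) = −0.75 ln(0.558936)
  = −0.75 × (-0.581720) = 0.436290 substitutions/site.

0.44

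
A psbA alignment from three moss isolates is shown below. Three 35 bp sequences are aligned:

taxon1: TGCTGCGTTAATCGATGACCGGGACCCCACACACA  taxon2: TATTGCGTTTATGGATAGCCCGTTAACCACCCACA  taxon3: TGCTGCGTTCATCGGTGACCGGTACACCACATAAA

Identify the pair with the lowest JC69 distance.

taxon1 and taxon3

taxon1–taxon2: 12/35 differ, p = 0.343, d = 0.458.
taxon1–taxon3: 6/35 differ, p = 0.171, d = 0.195.
taxon2–taxon3: 13/35 differ, p = 0.371, d = 0.513.
The smallest distance is between taxon1 and taxon3.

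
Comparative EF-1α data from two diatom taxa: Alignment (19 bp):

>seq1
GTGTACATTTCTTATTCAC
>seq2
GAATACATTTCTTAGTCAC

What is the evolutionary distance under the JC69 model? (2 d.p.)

The sequences differ at 3 of 19 sites (2, 3, 15), so p = 3/19 ≈ 0.157895.
d = −(3/4) ln(1 − 4p/3) = −0.75 ln(1 − 0.210527) = −0.75 ln(0.789473)
  = −0.75 × (-0.236390) = 0.177293 substitutions/site.

0.18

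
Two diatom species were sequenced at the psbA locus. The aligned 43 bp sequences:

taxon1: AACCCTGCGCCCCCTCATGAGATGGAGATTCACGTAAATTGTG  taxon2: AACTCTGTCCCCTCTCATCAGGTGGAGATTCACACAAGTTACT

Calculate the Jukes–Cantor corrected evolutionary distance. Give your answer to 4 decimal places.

The sequences differ at 12 of 43 sites, so p = 12/43 ≈ 0.27907.
d = −(3/4) ln(1 − 4p/3) = −0.75 ln(1 − 0.372093) = −0.75 ln(0.627907)
  = −0.75 × (-0.465363) = 0.349022 substitutions/site.

0.3490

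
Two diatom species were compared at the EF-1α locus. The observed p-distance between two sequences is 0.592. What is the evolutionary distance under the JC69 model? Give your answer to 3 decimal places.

d = −(3/4) ln(1 − 4p/3) = −0.75 ln(1 − 0.789333) = −0.75 ln(0.210667)
  = −0.75 × (-1.557477) = 1.168108 substitutions/site.

1.168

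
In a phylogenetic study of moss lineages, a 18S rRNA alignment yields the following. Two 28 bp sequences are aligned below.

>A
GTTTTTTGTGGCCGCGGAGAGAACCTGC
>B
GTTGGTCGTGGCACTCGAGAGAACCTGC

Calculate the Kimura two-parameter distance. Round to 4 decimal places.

0.3043

Of 28 sites, 2 differences are transitions and 5 are transversions, so P = 2/28 ≈ 0.071429 and Q = 5/28 ≈ 0.178571.
Under the Kimura two-parameter model, d = −½ ln(1 − 2P − Q) − ¼ ln(1 − 2Q).
1 − 2P − Q = 0.678571, giving −½ ln(0.678571) = 0.193883.
1 − 2Q = 0.642858, giving −¼ ln(0.642858) = 0.110458.
d = 0.193883 + 0.110458 = 0.304341.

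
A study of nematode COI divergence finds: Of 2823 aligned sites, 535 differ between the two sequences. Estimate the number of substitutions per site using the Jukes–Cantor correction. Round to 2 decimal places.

0.22

p = 535/2823 ≈ 0.189515.
d = −(3/4) ln(1 − 4p/3) = −0.75 ln(1 − 0.252687) = −0.75 ln(0.747313)
  = −0.75 × (-0.291271) = 0.218453 substitutions/site.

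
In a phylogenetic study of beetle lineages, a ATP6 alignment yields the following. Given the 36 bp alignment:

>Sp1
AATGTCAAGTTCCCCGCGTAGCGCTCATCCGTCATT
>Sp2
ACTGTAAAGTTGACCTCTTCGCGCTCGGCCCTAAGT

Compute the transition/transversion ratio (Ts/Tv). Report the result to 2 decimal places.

0.09

Transitions are A↔G and C↔T; transversions are all other mismatches.
Transitions: 1. Transversions: 11.
R = 1/11 = 0.090909… ≈ 0.09 (to 2 d.p.).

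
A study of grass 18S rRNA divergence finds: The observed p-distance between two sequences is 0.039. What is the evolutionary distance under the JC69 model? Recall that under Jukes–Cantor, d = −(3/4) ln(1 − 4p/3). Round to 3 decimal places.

0.040

d = −(3/4) ln(1 − 4p/3) = −0.75 ln(1 − 0.052) = −0.75 ln(0.948)
  = −0.75 × (-0.053401) = 0.040051 substitutions/site.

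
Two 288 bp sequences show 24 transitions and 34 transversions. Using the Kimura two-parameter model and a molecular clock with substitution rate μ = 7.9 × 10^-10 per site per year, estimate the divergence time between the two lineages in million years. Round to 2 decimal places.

P = 24/288 ≈ 0.083333 and Q = 34/288 ≈ 0.118056.
Under the Kimura two-parameter model, d = −½ ln(1 − 2P − Q) − ¼ ln(1 − 2Q).
1 − 2P − Q = 0.715278, giving −½ ln(0.715278) = 0.167542.
1 − 2Q = 0.763888, giving −¼ ln(0.763888) = 0.067334.
d = 0.167542 + 0.067334 = 0.234876.
Under a molecular clock d = 2μt, so t = d/(2μ) = 0.234876 / (2 × 7.9 × 10^-10) = 148.66 million years.

148.66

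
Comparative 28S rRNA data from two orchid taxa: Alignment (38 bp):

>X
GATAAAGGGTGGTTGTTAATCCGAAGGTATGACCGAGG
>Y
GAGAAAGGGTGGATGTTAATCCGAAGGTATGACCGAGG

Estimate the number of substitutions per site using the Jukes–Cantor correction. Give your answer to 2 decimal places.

0.05

The sequences differ at 2 of 38 sites (3, 13), so p = 2/38 ≈ 0.052632.
d = −(3/4) ln(1 − 4p/3) = −0.75 ln(1 − 0.070176) = −0.75 ln(0.929824)
  = −0.75 × (-0.072760) = 0.054570 substitutions/site.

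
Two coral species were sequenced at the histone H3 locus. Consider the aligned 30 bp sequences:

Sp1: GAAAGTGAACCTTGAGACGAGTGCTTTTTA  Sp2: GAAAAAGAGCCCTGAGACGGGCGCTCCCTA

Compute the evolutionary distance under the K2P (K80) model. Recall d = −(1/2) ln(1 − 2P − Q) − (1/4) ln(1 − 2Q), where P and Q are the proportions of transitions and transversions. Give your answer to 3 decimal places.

Of 30 sites, 8 differences are transitions and 1 are transversions, so P = 8/30 ≈ 0.266667 and Q = 1/30 ≈ 0.033333.
Under the Kimura two-parameter model, d = −½ ln(1 − 2P − Q) − ¼ ln(1 − 2Q).
1 − 2P − Q = 0.433333, giving −½ ln(0.433333) = 0.418124.
1 − 2Q = 0.933334, giving −¼ ln(0.933334) = 0.017248.
d = 0.418124 + 0.017248 = 0.435372.

0.435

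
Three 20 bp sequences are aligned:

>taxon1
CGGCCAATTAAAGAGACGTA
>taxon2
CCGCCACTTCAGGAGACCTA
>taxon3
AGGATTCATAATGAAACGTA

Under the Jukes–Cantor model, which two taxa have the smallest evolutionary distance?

taxon1 and taxon2

taxon1–taxon2: 5/20 differ, p = 0.250, d = 0.304.
taxon1–taxon3: 8/20 differ, p = 0.400, d = 0.572.
taxon2–taxon3: 10/20 differ, p = 0.500, d = 0.824.
The smallest distance is between taxon1 and taxon2.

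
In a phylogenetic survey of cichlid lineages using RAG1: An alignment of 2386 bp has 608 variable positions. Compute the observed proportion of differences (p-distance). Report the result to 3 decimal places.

p = 608/2386 = 0.254819… ≈ 0.255 (to 3 d.p.).

0.255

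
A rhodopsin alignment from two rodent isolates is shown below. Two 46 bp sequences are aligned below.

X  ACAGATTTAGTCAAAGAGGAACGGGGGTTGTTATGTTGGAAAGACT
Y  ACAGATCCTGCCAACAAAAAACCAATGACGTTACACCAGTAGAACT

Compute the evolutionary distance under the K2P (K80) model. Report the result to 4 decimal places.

0.9502

Of 46 sites, 16 differences are transitions and 6 are transversions, so P = 16/46 ≈ 0.347826 and Q = 6/46 ≈ 0.130435.
Under the Kimura two-parameter model, d = −½ ln(1 − 2P − Q) − ¼ ln(1 − 2Q).
1 − 2P − Q = 0.173913, giving −½ ln(0.173913) = 0.874600.
1 − 2Q = 0.73913, giving −¼ ln(0.73913) = 0.075570.
d = 0.874600 + 0.075570 = 0.950170.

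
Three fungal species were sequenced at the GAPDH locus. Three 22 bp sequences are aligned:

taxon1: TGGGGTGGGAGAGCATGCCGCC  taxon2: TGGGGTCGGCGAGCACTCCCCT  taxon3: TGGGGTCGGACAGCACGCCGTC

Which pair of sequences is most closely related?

taxon1 and taxon3

taxon1–taxon2: 6/22 differ, p = 0.273, d = 0.339.
taxon1–taxon3: 4/22 differ, p = 0.182, d = 0.208.
taxon2–taxon3: 6/22 differ, p = 0.273, d = 0.339.
The smallest distance is between taxon1 and taxon3.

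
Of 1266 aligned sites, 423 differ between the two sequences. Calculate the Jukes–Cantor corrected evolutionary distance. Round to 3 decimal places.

p = 423/1266 ≈ 0.334123.
d = −(3/4) ln(1 − 4p/3) = −0.75 ln(1 − 0.445497) = −0.75 ln(0.554503)
  = −0.75 × (-0.589683) = 0.442262 substitutions/site.

0.442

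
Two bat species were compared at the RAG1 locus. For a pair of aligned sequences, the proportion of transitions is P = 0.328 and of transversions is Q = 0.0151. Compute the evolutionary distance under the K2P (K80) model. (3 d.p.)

Under the Kimura two-parameter model, d = −½ ln(1 − 2P − Q) − ¼ ln(1 − 2Q).
1 − 2P − Q = 0.3289, giving −½ ln(0.3289) = 0.556001.
1 − 2Q = 0.9698, giving −¼ ln(0.9698) = 0.007666.
d = 0.556001 + 0.007666 = 0.563667.

0.564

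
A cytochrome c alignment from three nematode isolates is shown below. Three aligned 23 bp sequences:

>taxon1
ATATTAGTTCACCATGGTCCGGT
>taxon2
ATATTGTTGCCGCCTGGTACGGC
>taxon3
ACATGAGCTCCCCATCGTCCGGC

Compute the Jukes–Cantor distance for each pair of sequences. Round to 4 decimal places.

taxon1–taxon2: 8/23 sites differ → p ≈ 0.347826, d = −0.75 ln(1 − 0.463768) = 0.467391 ≈ 0.4674.
taxon1–taxon3: 6/23 sites differ → p ≈ 0.26087, d = −0.75 ln(1 − 0.347827) = 0.320584 ≈ 0.3206.
taxon2–taxon3: 10/23 sites differ → p ≈ 0.434783, d = −0.75 ln(1 − 0.579711) = 0.650110 ≈ 0.6501.

d(taxon1,taxon2) = 0.4674, d(taxon1,taxon3) = 0.3206, d(taxon2,taxon3) = 0.6501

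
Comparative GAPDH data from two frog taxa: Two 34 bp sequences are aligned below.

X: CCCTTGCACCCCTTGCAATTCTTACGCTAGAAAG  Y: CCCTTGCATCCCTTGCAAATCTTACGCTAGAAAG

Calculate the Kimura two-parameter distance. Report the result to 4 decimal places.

Of 34 sites, 1 differences are transitions and 1 are transversions, so P = 1/34 ≈ 0.029412 and Q = 1/34 ≈ 0.029412.
Under the Kimura two-parameter model, d = −½ ln(1 − 2P − Q) − ¼ ln(1 − 2Q).
1 − 2P − Q = 0.911764, giving −½ ln(0.911764) = 0.046187.
1 − 2Q = 0.941176, giving −¼ ln(0.941176) = 0.015156.
d = 0.046187 + 0.015156 = 0.061343.

0.0613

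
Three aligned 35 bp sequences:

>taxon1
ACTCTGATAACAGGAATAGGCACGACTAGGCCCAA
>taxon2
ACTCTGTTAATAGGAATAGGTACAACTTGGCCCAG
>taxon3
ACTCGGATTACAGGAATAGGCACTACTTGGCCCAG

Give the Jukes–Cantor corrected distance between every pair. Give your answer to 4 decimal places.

d(taxon1,taxon2) = 0.1946, d(taxon1,taxon3) = 0.1585, d(taxon2,taxon3) = 0.1946

taxon1–taxon2: 6/35 sites differ → p ≈ 0.171429, d = −0.75 ln(1 − 0.228572) = 0.194634 ≈ 0.1946.
taxon1–taxon3: 5/35 sites differ → p ≈ 0.142857, d = −0.75 ln(1 − 0.190476) = 0.158482 ≈ 0.1585.
taxon2–taxon3: 6/35 sites differ → p ≈ 0.171429, d = −0.75 ln(1 − 0.228572) = 0.194634 ≈ 0.1946.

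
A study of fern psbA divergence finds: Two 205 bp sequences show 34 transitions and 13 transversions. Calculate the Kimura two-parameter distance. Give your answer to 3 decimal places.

0.285

P = 34/205 ≈ 0.165854 and Q = 13/205 ≈ 0.063415.
Under the Kimura two-parameter model, d = −½ ln(1 − 2P − Q) − ¼ ln(1 − 2Q).
1 − 2P − Q = 0.604877, giving −½ ln(0.604877) = 0.251365.
1 − 2Q = 0.87317, giving −¼ ln(0.87317) = 0.033906.
d = 0.251365 + 0.033906 = 0.285271.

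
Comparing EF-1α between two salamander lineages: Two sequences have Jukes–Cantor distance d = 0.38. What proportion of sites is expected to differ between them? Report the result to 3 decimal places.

0.298

p = (3/4)(1 − e^(−4d/3)) = 0.75 × (1 − e^(-0.506667)) = 0.75 × (1 − 0.602500) = 0.298125.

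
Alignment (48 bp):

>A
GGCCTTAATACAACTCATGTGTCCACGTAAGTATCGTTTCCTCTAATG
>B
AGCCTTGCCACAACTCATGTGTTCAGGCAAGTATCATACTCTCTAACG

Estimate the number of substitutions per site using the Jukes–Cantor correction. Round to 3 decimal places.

The sequences differ at 12 of 48 sites, so p = 12/48 = 0.25.
d = −(3/4) ln(1 − 4p/3) = −0.75 ln(1 − 0.333333) = −0.75 ln(0.666667)
  = −0.75 × (-0.405465) = 0.304099 substitutions/site.

0.304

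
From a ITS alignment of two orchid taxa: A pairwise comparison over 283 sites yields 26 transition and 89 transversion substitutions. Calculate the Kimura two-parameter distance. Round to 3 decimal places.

P = 26/283 ≈ 0.091873 and Q = 89/283 ≈ 0.314488.
Under the Kimura two-parameter model, d = −½ ln(1 − 2P − Q) − ¼ ln(1 − 2Q).
1 − 2P − Q = 0.501766, giving −½ ln(0.501766) = 0.344811.
1 − 2Q = 0.371024, giving −¼ ln(0.371024) = 0.247872.
d = 0.344811 + 0.247872 = 0.592683.

0.593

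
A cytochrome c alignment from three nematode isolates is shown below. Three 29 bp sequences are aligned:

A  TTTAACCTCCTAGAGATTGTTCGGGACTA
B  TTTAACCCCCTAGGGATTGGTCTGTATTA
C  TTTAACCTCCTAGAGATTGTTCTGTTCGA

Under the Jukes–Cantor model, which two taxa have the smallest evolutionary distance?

A and C

A–B: 6/29 differ, p = 0.207, d = 0.242.
A–C: 4/29 differ, p = 0.138, d = 0.152.
B–C: 6/29 differ, p = 0.207, d = 0.242.
The smallest distance is between A and C.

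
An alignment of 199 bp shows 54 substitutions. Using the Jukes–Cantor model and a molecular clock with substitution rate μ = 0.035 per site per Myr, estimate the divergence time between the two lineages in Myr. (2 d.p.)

4.81

p = 54/199 ≈ 0.271357.
d = −(3/4) ln(1 − 4p/3) = −0.75 ln(1 − 0.361809) = −0.75 ln(0.638191)
  = −0.75 × (-0.449118) = 0.336839 substitutions/site.
Under a molecular clock d = 2μt, so t = d/(2μ) = 0.336839 / (2 × 0.035) = 4.81 Myr.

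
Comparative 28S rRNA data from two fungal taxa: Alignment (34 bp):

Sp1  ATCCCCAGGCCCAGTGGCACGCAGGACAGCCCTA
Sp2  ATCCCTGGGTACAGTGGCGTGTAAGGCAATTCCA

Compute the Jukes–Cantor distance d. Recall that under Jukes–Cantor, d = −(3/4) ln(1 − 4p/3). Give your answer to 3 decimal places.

The sequences differ at 13 of 34 sites, so p = 13/34 ≈ 0.382353.
d = −(3/4) ln(1 − 4p/3) = −0.75 ln(1 − 0.509804) = −0.75 ln(0.490196)
  = −0.75 × (-0.712950) = 0.534713 substitutions/site.

0.535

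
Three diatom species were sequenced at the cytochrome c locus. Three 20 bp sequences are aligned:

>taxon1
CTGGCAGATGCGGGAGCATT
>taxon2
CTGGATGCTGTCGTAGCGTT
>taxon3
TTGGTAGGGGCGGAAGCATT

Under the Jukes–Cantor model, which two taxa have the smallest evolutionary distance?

taxon1–taxon2: 7/20 differ, p = 0.350, d = 0.471.
taxon1–taxon3: 5/20 differ, p = 0.250, d = 0.304.
taxon2–taxon3: 9/20 differ, p = 0.450, d = 0.687.
The smallest distance is between taxon1 and taxon3.

taxon1 and taxon3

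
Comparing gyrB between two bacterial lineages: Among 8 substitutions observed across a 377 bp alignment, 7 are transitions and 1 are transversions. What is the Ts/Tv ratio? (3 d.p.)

R = 7/1 = 7.000.

7.000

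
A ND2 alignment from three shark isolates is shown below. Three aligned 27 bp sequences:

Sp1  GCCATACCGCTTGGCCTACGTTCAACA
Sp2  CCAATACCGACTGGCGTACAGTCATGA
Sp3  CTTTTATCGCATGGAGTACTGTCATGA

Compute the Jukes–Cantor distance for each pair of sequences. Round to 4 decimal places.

d(Sp1,Sp2) = 0.4408, d(Sp1,Sp3) = 0.6735, d(Sp2,Sp3) = 0.3770

Sp1–Sp2: 9/27 sites differ → p ≈ 0.333333, d = −0.75 ln(1 − 0.444444) = 0.440839 ≈ 0.4408.
Sp1–Sp3: 12/27 sites differ → p ≈ 0.444444, d = −0.75 ln(1 − 0.592592) = 0.673455 ≈ 0.6735.
Sp2–Sp3: 8/27 sites differ → p ≈ 0.296296, d = −0.75 ln(1 − 0.395061) = 0.376971 ≈ 0.3770.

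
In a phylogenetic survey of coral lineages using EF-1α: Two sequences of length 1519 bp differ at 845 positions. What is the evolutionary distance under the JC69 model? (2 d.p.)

p = 845/1519 ≈ 0.556287.
d = −(3/4) ln(1 − 4p/3) = −0.75 ln(1 − 0.741716) = −0.75 ln(0.258284)
  = −0.75 × (-1.353696) = 1.015272 substitutions/site.

1.02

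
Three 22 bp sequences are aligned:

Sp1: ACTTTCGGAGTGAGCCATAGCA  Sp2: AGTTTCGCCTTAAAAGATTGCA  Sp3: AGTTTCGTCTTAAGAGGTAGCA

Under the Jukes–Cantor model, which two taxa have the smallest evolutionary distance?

Sp2 and Sp3

Sp1–Sp2: 9/22 differ, p = 0.409, d = 0.591.
Sp1–Sp3: 8/22 differ, p = 0.364, d = 0.497.
Sp2–Sp3: 4/22 differ, p = 0.182, d = 0.208.
The smallest distance is between Sp2 and Sp3.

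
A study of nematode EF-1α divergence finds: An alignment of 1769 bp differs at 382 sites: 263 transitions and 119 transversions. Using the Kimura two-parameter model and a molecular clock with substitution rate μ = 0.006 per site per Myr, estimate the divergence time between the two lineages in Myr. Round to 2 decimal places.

P = 263/1769 ≈ 0.148672 and Q = 119/1769 ≈ 0.06727.
Under the Kimura two-parameter model, d = −½ ln(1 − 2P − Q) − ¼ ln(1 − 2Q).
1 − 2P − Q = 0.635386, giving −½ ln(0.635386) = 0.226761.
1 − 2Q = 0.86546, giving −¼ ln(0.86546) = 0.036124.
d = 0.226761 + 0.036124 = 0.262885.
Under a molecular clock d = 2μt, so t = d/(2μ) = 0.262885 / (2 × 0.006) = 21.91 Myr.

21.91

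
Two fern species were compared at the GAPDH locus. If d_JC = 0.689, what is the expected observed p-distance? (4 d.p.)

0.4507

p = (3/4)(1 − e^(−4d/3)) = 0.75 × (1 − e^(-0.918667)) = 0.75 × (1 − 0.399051) = 0.450712.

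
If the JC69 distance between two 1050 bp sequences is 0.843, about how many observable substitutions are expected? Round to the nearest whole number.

Invert JC69: p = (3/4)(1 − e^(−4d/3)) = 0.75 × (1 − e^(-1.124)) = 0.75 × (1 − 0.324977) = 0.506267.
Expected differing sites = pL ≈ 0.506267 × 1050 = 531.58035 ≈ 532.

532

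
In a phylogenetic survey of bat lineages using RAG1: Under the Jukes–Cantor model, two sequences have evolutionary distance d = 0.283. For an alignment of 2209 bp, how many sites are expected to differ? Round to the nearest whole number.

Invert JC69: p = (3/4)(1 − e^(−4d/3)) = 0.75 × (1 − e^(-0.377333)) = 0.75 × (1 − 0.685688) = 0.235734.
Expected differing sites = pL ≈ 0.235734 × 2209 = 520.736406 ≈ 521.

521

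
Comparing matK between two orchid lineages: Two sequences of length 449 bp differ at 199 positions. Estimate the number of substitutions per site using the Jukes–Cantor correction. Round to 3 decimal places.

p = 199/449 ≈ 0.443207.
d = −(3/4) ln(1 − 4p/3) = −0.75 ln(1 − 0.590943) = −0.75 ln(0.409057)
  = −0.75 × (-0.893901) = 0.670426 substitutions/site.

0.670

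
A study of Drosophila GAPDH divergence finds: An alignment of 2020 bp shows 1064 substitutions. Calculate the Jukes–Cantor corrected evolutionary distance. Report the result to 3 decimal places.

p = 1064/2020 ≈ 0.526733.
d = −(3/4) ln(1 − 4p/3) = −0.75 ln(1 − 0.702311) = −0.75 ln(0.297689)
  = −0.75 × (-1.211706) = 0.908780 substitutions/site.

0.909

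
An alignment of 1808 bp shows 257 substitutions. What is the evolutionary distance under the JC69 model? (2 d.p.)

0.16

p = 257/1808 ≈ 0.142146.
d = −(3/4) ln(1 − 4p/3) = −0.75 ln(1 − 0.189528) = −0.75 ln(0.810472)
  = −0.75 × (-0.210138) = 0.157604 substitutions/site.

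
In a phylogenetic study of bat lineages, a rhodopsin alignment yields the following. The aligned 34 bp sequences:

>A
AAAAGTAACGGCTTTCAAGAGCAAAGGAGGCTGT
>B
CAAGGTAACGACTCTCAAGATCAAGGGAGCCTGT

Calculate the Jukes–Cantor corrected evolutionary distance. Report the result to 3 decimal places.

0.241

The sequences differ at 7 of 34 sites (1, 4, 11, 14, 21, 25, 30), so p = 7/34 ≈ 0.205882.
d = −(3/4) ln(1 − 4p/3) = −0.75 ln(1 − 0.274509) = −0.75 ln(0.725491)
  = −0.75 × (-0.320907) = 0.240680 substitutions/site.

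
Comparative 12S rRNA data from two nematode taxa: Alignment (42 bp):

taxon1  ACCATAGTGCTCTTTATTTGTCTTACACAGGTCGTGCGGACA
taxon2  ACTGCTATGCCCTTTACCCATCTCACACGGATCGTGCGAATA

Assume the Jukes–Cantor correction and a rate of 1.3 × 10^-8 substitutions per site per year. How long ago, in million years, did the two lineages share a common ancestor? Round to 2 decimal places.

18.65

The sequences differ at 15 of 42 sites, so p = 15/42 ≈ 0.357143.
d = −(3/4) ln(1 − 4p/3) = −0.75 ln(1 − 0.476191) = −0.75 ln(0.523809)
  = −0.75 × (-0.646628) = 0.484971 substitutions/site.
Under a molecular clock d = 2μt, so t = d/(2μ) = 0.484971 / (2 × 1.3 × 10^-8) = 18.65 million years.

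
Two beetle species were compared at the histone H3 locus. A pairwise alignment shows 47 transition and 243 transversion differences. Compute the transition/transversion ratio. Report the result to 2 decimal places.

0.19

R = 47/243 = 0.193415… ≈ 0.19 (to 2 d.p.).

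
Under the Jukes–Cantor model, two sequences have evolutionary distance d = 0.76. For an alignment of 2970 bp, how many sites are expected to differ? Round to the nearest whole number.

Invert JC69: p = (3/4)(1 − e^(−4d/3)) = 0.75 × (1 − e^(-1.013333)) = 0.75 × (1 − 0.363007) = 0.477745.
Expected differing sites = pL ≈ 0.477745 × 2970 = 1418.90265 ≈ 1419.

1419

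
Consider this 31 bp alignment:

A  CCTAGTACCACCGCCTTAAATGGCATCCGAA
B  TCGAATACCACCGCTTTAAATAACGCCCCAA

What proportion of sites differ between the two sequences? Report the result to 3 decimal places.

The sequences differ at 9 of 31 positions (sites 1, 3, 5, 15, 22, 23, 25, 26, 29).
p = 9/31 = 0.290322… ≈ 0.290 (to 3 d.p.).

0.290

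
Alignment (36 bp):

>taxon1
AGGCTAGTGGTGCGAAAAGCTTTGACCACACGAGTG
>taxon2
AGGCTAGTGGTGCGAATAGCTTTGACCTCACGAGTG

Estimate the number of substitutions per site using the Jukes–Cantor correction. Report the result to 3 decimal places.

The sequences differ at 2 of 36 sites (17, 28), so p = 2/36 ≈ 0.055556.
d = −(3/4) ln(1 − 4p/3) = −0.75 ln(1 − 0.074075) = −0.75 ln(0.925925)
  = −0.75 × (-0.076962) = 0.057722 substitutions/site.

0.058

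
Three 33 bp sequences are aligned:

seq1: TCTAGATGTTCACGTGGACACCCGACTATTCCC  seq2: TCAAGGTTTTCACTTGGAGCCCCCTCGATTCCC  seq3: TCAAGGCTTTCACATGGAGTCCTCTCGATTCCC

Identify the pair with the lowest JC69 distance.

seq2 and seq3

seq1–seq2: 9/33 differ, p = 0.273, d = 0.339.
seq1–seq3: 11/33 differ, p = 0.333, d = 0.441.
seq2–seq3: 4/33 differ, p = 0.121, d = 0.132.
The smallest distance is between seq2 and seq3.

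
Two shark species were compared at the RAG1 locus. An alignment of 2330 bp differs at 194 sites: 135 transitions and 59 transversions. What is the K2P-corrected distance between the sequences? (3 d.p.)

P = 135/2330 ≈ 0.05794 and Q = 59/2330 ≈ 0.025322.
Under the Kimura two-parameter model, d = −½ ln(1 − 2P − Q) − ¼ ln(1 − 2Q).
1 − 2P − Q = 0.858798, giving −½ ln(0.858798) = 0.076111.
1 − 2Q = 0.949356, giving −¼ ln(0.949356) = 0.012993.
d = 0.076111 + 0.012993 = 0.089104.

0.089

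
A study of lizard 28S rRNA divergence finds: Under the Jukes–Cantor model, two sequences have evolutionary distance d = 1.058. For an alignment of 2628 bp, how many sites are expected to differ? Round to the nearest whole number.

1490

Invert JC69: p = (3/4)(1 − e^(−4d/3)) = 0.75 × (1 − e^(-1.410667)) = 0.75 × (1 − 0.243980) = 0.567015.
Expected differing sites = pL ≈ 0.567015 × 2628 = 1490.11542 ≈ 1490.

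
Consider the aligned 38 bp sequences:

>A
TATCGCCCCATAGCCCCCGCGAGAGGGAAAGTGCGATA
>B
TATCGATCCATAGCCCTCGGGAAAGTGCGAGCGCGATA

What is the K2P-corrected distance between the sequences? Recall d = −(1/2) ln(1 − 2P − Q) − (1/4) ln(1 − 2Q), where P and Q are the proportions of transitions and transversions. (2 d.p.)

0.29

Of 38 sites, 5 differences are transitions and 4 are transversions, so P = 5/38 ≈ 0.131579 and Q = 4/38 ≈ 0.105263.
Under the Kimura two-parameter model, d = −½ ln(1 − 2P − Q) − ¼ ln(1 − 2Q).
1 − 2P − Q = 0.631579, giving −½ ln(0.631579) = 0.229766.
1 − 2Q = 0.789474, giving −¼ ln(0.789474) = 0.059097.
d = 0.229766 + 0.059097 = 0.288863.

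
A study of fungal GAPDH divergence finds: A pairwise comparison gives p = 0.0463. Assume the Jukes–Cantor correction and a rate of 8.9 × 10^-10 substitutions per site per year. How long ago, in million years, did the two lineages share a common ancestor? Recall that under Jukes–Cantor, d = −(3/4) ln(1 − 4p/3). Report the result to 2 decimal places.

d = −(3/4) ln(1 − 4p/3) = −0.75 ln(1 − 0.061733) = −0.75 ln(0.938267)
  = −0.75 × (-0.063721) = 0.047791 substitutions/site.
Under a molecular clock d = 2μt, so t = d/(2μ) = 0.047791 / (2 × 8.9 × 10^-10) = 26.85 million years.

26.85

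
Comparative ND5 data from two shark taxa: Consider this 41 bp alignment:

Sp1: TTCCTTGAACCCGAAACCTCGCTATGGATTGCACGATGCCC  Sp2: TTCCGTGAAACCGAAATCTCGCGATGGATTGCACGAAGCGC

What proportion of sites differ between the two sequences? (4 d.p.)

The sequences differ at 6 of 41 positions (sites 5, 10, 17, 23, 37, 40).
p = 6/41 = 0.146341… ≈ 0.1463 (to 4 d.p.).

0.1463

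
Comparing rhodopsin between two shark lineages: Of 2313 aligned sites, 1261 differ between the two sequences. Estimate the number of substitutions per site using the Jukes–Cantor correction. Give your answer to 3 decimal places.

p = 1261/2313 ≈ 0.545179.
d = −(3/4) ln(1 − 4p/3) = −0.75 ln(1 − 0.726905) = −0.75 ln(0.273095)
  = −0.75 × (-1.297936) = 0.973452 substitutions/site.

0.973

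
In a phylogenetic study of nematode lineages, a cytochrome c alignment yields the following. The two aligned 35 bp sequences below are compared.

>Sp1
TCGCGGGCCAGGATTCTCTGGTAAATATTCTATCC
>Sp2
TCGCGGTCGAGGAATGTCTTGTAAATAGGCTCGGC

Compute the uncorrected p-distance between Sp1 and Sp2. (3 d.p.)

The sequences differ at 10 of 35 positions (sites 7, 9, 14, 16, 20, 28, 29, 32, 33, 34).
p = 10/35 = 0.285714… ≈ 0.286 (to 3 d.p.).

0.286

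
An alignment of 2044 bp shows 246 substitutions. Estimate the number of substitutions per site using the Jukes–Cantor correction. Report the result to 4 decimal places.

p = 246/2044 ≈ 0.120352.
d = −(3/4) ln(1 − 4p/3) = −0.75 ln(1 − 0.160469) = −0.75 ln(0.839531)
  = −0.75 × (-0.174912) = 0.131184 substitutions/site.

0.1312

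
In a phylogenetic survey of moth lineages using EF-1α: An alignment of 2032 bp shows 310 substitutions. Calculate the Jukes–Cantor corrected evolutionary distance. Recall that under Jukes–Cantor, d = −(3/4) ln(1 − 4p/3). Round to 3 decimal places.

0.171

p = 310/2032 ≈ 0.152559.
d = −(3/4) ln(1 − 4p/3) = −0.75 ln(1 − 0.203412) = −0.75 ln(0.796588)
  = −0.75 × (-0.227418) = 0.170564 substitutions/site.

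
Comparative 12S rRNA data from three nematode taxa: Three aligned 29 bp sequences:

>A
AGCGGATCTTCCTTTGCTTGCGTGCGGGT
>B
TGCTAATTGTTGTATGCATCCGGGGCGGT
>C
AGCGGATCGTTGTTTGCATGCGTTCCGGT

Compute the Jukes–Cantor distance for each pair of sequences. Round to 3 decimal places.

A–B: 13/29 sites differ → p ≈ 0.448276, d = −0.75 ln(1 − 0.597701) = 0.682920 ≈ 0.683.
A–C: 6/29 sites differ → p ≈ 0.206897, d = −0.75 ln(1 − 0.275863) = 0.242081 ≈ 0.242.
B–C: 9/29 sites differ → p ≈ 0.310345, d = −0.75 ln(1 − 0.413793) = 0.400562 ≈ 0.401.

d(A,B) = 0.683, d(A,C) = 0.242, d(B,C) = 0.401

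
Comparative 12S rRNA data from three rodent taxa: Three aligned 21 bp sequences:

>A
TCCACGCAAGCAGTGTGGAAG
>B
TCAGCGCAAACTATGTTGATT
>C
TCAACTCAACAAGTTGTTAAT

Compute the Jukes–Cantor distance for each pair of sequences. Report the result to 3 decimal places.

A–B: 8/21 sites differ → p ≈ 0.380952, d = −0.75 ln(1 − 0.507936) = 0.531860 ≈ 0.532.
A–C: 9/21 sites differ → p ≈ 0.428571, d = −0.75 ln(1 − 0.571428) = 0.635472 ≈ 0.635.
B–C: 10/21 sites differ → p ≈ 0.47619, d = −0.75 ln(1 − 0.63492) = 0.755729 ≈ 0.756.

d(A,B) = 0.532, d(A,C) = 0.635, d(B,C) = 0.756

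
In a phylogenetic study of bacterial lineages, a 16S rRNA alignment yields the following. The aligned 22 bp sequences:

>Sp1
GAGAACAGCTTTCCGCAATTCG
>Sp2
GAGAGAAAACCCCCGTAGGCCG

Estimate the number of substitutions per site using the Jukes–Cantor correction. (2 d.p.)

0.82

The sequences differ at 11 of 22 sites, so p = 11/22 = 0.5.
d = −(3/4) ln(1 − 4p/3) = −0.75 ln(1 − 0.666667) = −0.75 ln(0.333333)
  = −0.75 × (-1.098613) = 0.823960 substitutions/site.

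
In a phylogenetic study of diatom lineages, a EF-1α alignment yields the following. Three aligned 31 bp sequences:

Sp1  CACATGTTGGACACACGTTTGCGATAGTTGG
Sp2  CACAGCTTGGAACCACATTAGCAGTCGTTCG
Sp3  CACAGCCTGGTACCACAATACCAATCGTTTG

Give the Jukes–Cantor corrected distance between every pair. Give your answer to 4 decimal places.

d(Sp1,Sp2) = 0.4217, d(Sp1,Sp3) = 0.6143, d(Sp2,Sp3) = 0.2239

Sp1–Sp2: 10/31 sites differ → p ≈ 0.322581, d = −0.75 ln(1 − 0.430108) = 0.421731 ≈ 0.4217.
Sp1–Sp3: 13/31 sites differ → p ≈ 0.419355, d = −0.75 ln(1 − 0.55914) = 0.614271 ≈ 0.6143.
Sp2–Sp3: 6/31 sites differ → p ≈ 0.193548, d = −0.75 ln(1 − 0.258064) = 0.223869 ≈ 0.2239.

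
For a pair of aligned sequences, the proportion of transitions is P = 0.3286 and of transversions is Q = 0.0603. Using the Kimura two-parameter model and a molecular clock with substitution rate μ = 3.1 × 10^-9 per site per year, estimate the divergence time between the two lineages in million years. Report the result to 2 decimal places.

Under the Kimura two-parameter model, d = −½ ln(1 − 2P − Q) − ¼ ln(1 − 2Q).
1 − 2P − Q = 0.2825, giving −½ ln(0.2825) = 0.632038.
1 − 2Q = 0.8794, giving −¼ ln(0.8794) = 0.032129.
d = 0.632038 + 0.032129 = 0.664167.
Under a molecular clock d = 2μt, so t = d/(2μ) = 0.664167 / (2 × 3.1 × 10^-9) = 107.12 million years.

107.12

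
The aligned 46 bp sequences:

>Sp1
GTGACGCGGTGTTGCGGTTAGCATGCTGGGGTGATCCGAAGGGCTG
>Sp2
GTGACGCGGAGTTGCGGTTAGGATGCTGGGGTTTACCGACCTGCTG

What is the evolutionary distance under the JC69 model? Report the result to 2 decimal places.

The sequences differ at 8 of 46 sites (10, 22, 33, 34, 35, 40, 41, 42), so p = 8/46 ≈ 0.173913.
d = −(3/4) ln(1 − 4p/3) = −0.75 ln(1 − 0.231884) = −0.75 ln(0.768116)
  = −0.75 × (-0.263815) = 0.197861 substitutions/site.

0.20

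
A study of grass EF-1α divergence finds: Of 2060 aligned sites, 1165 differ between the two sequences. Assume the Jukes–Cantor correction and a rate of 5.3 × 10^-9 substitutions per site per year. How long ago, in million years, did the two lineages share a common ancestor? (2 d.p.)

99.24

p = 1165/2060 ≈ 0.565534.
d = −(3/4) ln(1 − 4p/3) = −0.75 ln(1 − 0.754045) = −0.75 ln(0.245955)
  = −0.75 × (-1.402607) = 1.051955 substitutions/site.
Under a molecular clock d = 2μt, so t = d/(2μ) = 1.051955 / (2 × 5.3 × 10^-9) = 99.24 million years.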